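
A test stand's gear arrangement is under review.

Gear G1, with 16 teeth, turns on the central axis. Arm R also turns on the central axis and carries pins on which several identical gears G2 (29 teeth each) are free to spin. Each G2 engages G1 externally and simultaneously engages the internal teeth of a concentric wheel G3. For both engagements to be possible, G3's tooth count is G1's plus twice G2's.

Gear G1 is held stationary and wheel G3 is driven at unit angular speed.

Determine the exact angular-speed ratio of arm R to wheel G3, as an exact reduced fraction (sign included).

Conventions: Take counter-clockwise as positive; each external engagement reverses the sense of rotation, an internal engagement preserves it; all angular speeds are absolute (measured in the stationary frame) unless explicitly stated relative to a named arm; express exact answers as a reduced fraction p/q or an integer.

37/45

planetary set (16T centre, 29T on arm, 74T internal) — Willis relation
ring teeth: 16 + 2·29 = 74
16(ω_sun−ω_arm) = −74(ω_ring−ω_arm),  ω_sun = 0, ω_ring = 1
16(0−ω_arm) = −74(1−ω_arm)  ⇒  90·ω_arm = 74  ⇒  ω_arm = 37/45
ω_out/ω_in = 37/45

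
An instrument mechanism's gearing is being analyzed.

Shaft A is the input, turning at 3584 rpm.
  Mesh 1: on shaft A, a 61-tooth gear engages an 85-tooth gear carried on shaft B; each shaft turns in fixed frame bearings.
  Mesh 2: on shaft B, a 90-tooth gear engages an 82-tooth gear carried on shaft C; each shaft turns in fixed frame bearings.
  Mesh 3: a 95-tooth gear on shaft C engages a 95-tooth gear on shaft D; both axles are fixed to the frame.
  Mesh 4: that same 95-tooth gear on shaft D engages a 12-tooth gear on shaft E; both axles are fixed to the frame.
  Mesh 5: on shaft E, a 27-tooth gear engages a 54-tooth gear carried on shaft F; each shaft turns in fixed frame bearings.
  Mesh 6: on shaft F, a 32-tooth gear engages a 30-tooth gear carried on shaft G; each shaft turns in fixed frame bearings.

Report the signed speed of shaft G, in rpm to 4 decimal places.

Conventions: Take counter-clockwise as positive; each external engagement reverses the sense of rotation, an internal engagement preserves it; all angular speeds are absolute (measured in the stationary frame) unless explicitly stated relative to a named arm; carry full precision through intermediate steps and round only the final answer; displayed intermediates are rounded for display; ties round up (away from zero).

6-mesh fixed-axis compound train (all bearings frame-fixed)
mesh 1 [61T→85T]: ω = 3584.0000×61/85 = 2572.0471 rpm, sense flips to −
mesh 2 [90T→82T]: ω = 2572.0471×90/82 = 2822.9785 rpm, sense flips to +
mesh 3 [95T→95T]: ω = 2822.9785×95/95 = 2822.9785 rpm, sense flips to −
mesh 4 [95T→12T]: ω = 2822.9785×95/12 = 22348.5796 rpm, sense flips to +
mesh 5 [27T→54T]: ω = 22348.5796×27/54 = 11174.2898 rpm, sense flips to −
mesh 6 [32T→30T]: ω = 11174.2898×32/30 = 11919.2425 rpm, sense flips to +
signed output speed = +11919.2425 rpm

+11919.2425 rpm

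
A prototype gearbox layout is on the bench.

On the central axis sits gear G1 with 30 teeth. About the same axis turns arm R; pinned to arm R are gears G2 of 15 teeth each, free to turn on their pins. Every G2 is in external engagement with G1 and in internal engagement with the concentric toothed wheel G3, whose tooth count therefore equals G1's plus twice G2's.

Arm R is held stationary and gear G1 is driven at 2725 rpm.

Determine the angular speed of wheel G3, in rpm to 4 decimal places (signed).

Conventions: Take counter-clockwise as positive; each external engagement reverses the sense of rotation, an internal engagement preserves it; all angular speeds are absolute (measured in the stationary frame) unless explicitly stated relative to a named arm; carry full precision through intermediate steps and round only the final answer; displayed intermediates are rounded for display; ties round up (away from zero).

recognized (axles ride arm R): planetary set, 30/15/60 teeth
normalise by the input: solve with ω_sun = 1, then scale by 2725 rpm
ring teeth: 30 + 2·15 = 60
30(ω_sun−ω_arm) = −60(ω_ring−ω_arm),  ω_arm = 0, ω_sun = 1
ω_ring = 0 − (30/60)(1−0) = -1/2
scale: ω_ring = -1/2 × 2725 rpm = -1362.5000 rpm

-1362.5000 rpm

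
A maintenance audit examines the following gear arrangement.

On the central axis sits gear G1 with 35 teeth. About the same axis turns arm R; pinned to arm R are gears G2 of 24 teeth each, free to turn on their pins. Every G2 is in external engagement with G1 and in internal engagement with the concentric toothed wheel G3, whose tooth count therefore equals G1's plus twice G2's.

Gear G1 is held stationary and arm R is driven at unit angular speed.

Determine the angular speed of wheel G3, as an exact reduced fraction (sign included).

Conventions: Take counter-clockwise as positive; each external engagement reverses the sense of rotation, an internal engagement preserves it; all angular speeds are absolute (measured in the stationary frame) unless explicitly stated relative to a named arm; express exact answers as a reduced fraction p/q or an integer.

topology: planetary set — G1 35T / G2 24T / G3 83T, arm = carrier (Willis)
ring teeth: 35 + 2·24 = 83
35(ω_sun−ω_arm) = −83(ω_ring−ω_arm),  ω_sun = 0, ω_arm = 1
ω_ring = 1 − (35/83)(0−1) = 118/83
exact speed ratio = 118/83

118/83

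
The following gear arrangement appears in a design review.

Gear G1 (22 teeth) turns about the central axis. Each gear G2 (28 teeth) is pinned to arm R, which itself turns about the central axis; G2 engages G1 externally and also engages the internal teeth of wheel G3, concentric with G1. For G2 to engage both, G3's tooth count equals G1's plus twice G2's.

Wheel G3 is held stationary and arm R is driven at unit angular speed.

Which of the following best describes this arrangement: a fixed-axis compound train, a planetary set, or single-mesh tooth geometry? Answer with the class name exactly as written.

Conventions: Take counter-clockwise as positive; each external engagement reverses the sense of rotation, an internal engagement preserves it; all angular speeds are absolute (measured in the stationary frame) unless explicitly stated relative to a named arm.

planetary set

planetary set (22T centre, 28T on arm, 78T internal) — Willis relation
classification: planetary set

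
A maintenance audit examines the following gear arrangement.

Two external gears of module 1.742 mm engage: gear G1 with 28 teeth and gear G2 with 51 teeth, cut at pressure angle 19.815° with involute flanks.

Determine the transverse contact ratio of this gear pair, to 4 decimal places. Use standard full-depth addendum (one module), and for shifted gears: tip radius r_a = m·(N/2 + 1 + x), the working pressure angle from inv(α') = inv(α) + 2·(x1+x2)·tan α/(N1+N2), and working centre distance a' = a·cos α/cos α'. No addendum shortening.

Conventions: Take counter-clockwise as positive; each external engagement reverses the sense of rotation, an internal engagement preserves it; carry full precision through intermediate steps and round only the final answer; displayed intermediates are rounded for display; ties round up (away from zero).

1.7070

recognized (one external pair, fixed centres): single-mesh tooth geometry, m = 1.742, N1 = 28, N2 = 51
base radii: r_b1 = 22.944037, r_b2 = 41.790924
tip radii: r_a1 = 26.130000, r_a2 = 46.163000
no profile shift: α' = α, a' = a
action lengths: √(r_a1²−r_b1²) = 12.503923, √(r_a2²−r_b2²) = 19.609723
base pitch p_b = π·m·cos α = 5.148630
CR = (12.503923 + 19.609723 − 68.809000·sin 19.81500°)/5.148630 = 1.706955
contact ratio ≈ 1.7070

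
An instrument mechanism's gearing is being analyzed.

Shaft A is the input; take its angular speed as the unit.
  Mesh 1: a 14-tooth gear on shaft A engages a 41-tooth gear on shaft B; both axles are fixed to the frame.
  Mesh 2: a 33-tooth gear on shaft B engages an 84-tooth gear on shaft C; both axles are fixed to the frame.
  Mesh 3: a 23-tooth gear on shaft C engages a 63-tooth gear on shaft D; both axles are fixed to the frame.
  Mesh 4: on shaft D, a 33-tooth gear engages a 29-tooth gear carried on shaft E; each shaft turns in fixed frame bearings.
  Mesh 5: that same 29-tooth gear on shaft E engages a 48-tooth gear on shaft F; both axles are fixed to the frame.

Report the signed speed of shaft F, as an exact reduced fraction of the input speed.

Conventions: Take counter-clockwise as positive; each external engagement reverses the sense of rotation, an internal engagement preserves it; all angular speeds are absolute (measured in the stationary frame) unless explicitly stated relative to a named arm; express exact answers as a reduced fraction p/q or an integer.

5-mesh fixed-axis compound train (all bearings frame-fixed)
mesh 1 [14T→41T]: |ω|/ω_in = 1×14/41 = 14/41, sense flips to −
mesh 2 [33T→84T]: |ω|/ω_in = (14/41)×33/84 = 11/82, sense flips to +
mesh 3 [23T→63T]: |ω|/ω_in = (11/82)×23/63 = 253/5166, sense flips to −
mesh 4 [33T→29T]: |ω|/ω_in = (253/5166)×33/29 = 2783/49938, sense flips to +
mesh 5 [29T→48T]: |ω|/ω_in = (2783/49938)×29/48 = 2783/82656, sense flips to −
signed output speed (× input speed) = -2783/82656

-2783/82656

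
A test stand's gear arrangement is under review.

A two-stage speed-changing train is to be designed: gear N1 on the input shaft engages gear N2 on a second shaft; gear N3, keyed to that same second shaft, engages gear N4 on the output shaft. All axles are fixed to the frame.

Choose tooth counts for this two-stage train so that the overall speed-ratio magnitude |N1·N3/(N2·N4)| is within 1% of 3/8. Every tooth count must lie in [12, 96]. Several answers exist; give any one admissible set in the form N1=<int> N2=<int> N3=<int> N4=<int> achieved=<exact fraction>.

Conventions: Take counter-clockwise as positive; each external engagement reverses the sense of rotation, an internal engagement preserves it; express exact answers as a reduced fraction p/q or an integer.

N1=12 N2=16 N3=12 N4=24 achieved=3/8

design class (target 3/8): fixed-axis compound train
target = 3/8 in lowest terms: an exact hit needs N1·N3 = k·3 and N2·N4 = k·8 for one integer k, every count in [12, 96]; additionally prefer no 1:1 stage (N1 ≠ N2, N3 ≠ N4)
k = 1…47: no 1:1-free in-range split of k·3 and k·8 into factor pairs; take k = 48
k = 48: N1·N3 = 144 = 12·12, N2·N4 = 384 = 16·24
achieved = 12·12/(16·24) = 3/8; |achieved − target| = 0 ≤ 3/800 ✓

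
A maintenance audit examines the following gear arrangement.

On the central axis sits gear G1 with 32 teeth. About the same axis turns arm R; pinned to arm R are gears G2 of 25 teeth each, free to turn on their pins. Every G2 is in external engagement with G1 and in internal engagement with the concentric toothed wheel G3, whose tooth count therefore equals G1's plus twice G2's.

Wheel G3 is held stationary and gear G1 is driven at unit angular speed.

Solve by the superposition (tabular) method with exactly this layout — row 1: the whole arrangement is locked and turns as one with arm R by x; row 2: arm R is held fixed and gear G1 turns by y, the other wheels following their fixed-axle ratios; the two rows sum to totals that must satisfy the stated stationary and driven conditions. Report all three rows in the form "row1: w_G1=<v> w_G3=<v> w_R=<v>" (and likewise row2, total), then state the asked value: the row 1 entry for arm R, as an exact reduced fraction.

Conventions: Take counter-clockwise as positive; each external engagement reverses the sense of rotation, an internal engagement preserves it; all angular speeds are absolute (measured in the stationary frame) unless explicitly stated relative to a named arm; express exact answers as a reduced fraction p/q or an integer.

row1: w_G1=16/57 w_G3=16/57 w_R=16/57
row2: w_G1=41/57 w_G3=-16/57 w_R=0
total: w_G1=1 w_G3=0 w_R=16/57
asked value: 16/57

topology: planetary set — G1 32T / G2 25T / G3 82T, arm = carrier (Willis)
row 1: whole set turns with the arm by x
row 2: sun turns y, ring = −(32/82)·y, arm 0
boundary: total ω_ring = x − (32/82)·y = 0 and total ω_sun = x + y = 1  ⇒  y = 41/57, x = 16/57
row 2 ring = −(32/82)·41/57 = -16/57
totals (row 1 + row 2): sun 16/57 + 41/57 = 1, ring 16/57 + (-16/57) = 0, arm 16/57 + 0 = 16/57
asked cell (row1, arm) = 16/57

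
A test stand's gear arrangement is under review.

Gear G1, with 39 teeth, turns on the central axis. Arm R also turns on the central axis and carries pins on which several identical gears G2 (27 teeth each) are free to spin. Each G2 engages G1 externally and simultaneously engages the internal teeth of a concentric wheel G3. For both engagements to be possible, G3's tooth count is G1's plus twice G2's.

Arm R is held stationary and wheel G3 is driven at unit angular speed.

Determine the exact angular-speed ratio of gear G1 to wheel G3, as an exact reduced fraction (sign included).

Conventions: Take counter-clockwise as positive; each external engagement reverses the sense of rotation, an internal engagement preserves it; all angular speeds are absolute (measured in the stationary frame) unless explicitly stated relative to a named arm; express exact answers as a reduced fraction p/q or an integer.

-31/13

class = planetary set [G3 = 39+2·27 = 93; Willis about the carrier]
ring teeth: 39 + 2·27 = 93
39(ω_sun−ω_arm) = −93(ω_ring−ω_arm),  ω_arm = 0, ω_ring = 1
ω_sun = 0 − (93/39)(1−0) = -31/13
ω_out/ω_in = -31/13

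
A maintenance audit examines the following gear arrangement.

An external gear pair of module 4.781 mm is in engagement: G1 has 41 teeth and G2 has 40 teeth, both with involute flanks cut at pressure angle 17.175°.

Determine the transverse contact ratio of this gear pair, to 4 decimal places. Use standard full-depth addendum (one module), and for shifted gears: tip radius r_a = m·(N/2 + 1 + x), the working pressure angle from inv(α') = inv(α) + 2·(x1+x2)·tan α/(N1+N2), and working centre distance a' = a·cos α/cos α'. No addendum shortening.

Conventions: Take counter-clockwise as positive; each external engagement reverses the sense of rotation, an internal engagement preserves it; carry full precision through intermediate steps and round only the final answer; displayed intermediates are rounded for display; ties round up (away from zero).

1.8723

topology: single-mesh involute geometry — m = 4.781, 41T/40T pair
base radii: r_b1 = 93.639947, r_b2 = 91.356046
tip radii: r_a1 = 102.791500, r_a2 = 100.401000
no profile shift: α' = α, a' = a
action lengths: √(r_a1²−r_b1²) = 42.398736, √(r_a2²−r_b2²) = 41.646533
base pitch p_b = π·m·cos α = 14.350174
CR = (42.398736 + 41.646533 − 193.630500·sin 17.17500°)/14.350174 = 1.872304
contact ratio ≈ 1.8723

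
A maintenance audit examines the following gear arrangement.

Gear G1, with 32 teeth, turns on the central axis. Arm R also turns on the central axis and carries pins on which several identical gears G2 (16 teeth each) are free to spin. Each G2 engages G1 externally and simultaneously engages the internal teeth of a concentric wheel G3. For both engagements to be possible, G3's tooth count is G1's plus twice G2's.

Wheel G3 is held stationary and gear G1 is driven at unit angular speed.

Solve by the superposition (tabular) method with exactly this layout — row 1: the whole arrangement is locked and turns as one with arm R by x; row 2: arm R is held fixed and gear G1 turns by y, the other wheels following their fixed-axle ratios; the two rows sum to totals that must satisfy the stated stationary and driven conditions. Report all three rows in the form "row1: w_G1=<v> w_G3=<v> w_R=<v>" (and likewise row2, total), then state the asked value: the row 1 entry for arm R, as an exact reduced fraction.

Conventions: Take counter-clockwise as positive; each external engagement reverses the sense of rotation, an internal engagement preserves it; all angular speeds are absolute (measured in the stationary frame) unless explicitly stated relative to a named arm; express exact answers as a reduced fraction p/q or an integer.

planetary set (32T centre, 16T on arm, 64T internal) — Willis relation
superposition row 1 [locked train]: every member turns x
row 2 (arm held, sun turns y): ω_ring = −(32/64)·y, ω_arm = 0
boundary: total ω_ring = x − (32/64)·y = 0 and total ω_sun = x + y = 1  ⇒  y = 2/3, x = 1/3
row 2 ring = −(32/64)·2/3 = -1/3
totals (row 1 + row 2): sun 1/3 + 2/3 = 1, ring 1/3 + (-1/3) = 0, arm 1/3 + 0 = 1/3
asked cell (row1, arm) = 1/3

row1: w_G1=1/3 w_G3=1/3 w_R=1/3
row2: w_G1=2/3 w_G3=-1/3 w_R=0
total: w_G1=1 w_G3=0 w_R=1/3
asked value: 1/3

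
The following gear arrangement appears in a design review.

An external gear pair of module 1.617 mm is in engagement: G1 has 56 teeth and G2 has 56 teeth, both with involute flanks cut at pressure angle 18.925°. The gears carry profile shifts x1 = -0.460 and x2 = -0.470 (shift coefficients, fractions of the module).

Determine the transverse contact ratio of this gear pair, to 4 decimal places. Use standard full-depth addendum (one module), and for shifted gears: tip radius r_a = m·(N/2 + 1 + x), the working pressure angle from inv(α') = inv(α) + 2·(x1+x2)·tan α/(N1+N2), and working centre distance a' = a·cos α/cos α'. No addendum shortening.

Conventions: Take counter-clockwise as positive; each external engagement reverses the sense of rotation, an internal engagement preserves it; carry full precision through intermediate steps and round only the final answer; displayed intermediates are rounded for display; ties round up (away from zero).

2.1847

topology: single-mesh involute geometry — m = 1.617, 56T/56T pair
base radii: r_b1 = 42.828558, r_b2 = 42.828558
tip radii: r_a1 = 46.149180, r_a2 = 46.133010
inv(α') = inv(18.925°) + 2·(-0.460-0.470)·tan α/(56+56) = 0.00686652  ⇒  α' = 15.55050°
a' = a·cos α / cos α' = 90.5520·cos 18.925°/cos 15.55050° = 88.911770
action lengths: √(r_a1²−r_b1²) = 17.188993, √(r_a2²−r_b2²) = 17.145532
base pitch p_b = π·m·cos α = 4.805353
CR = (17.188993 + 17.145532 − 88.911770·sin 15.55050°)/4.805353 = 2.184727
contact ratio ≈ 2.1847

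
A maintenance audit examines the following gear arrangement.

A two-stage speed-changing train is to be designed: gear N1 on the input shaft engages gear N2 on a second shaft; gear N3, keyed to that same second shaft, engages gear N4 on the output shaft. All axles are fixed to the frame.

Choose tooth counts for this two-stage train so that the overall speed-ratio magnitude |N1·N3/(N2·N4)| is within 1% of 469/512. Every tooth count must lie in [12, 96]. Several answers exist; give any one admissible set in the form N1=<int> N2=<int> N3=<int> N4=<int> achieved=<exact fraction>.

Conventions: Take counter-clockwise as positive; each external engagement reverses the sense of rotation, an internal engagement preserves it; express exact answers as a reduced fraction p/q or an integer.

topology: fixed-axis compound train — 2 stages, target 469/512
target = 469/512 in lowest terms: an exact hit needs N1·N3 = k·469 and N2·N4 = k·512 for one integer k, every count in [12, 96]; additionally prefer no 1:1 stage (N1 ≠ N2, N3 ≠ N4)
k = 1: no 1:1-free in-range split of k·469 and k·512 into factor pairs; take k = 2
k = 2: N1·N3 = 938 = 14·67, N2·N4 = 1024 = 16·64
achieved = 14·67/(16·64) = 469/512; |achieved − target| = 0 ≤ 469/51200 ✓

N1=14 N2=16 N3=67 N4=64 achieved=469/512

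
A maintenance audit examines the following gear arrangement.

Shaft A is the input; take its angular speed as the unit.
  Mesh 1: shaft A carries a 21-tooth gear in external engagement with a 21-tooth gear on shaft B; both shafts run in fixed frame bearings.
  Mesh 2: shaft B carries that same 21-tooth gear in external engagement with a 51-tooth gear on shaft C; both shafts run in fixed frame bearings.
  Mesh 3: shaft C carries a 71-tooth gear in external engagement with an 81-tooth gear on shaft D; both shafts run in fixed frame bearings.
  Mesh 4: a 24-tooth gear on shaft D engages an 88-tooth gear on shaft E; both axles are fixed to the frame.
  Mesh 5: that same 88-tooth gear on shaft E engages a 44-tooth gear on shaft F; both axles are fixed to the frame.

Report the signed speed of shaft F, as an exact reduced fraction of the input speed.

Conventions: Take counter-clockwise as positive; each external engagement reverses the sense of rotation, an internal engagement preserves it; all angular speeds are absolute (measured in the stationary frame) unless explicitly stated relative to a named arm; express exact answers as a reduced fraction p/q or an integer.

5-mesh fixed-axis compound train (all bearings frame-fixed)
mesh 1 [21T→21T]: |ω|/ω_in = 1×21/21 = 1, sense flips to −
mesh 2 [21T→51T]: |ω|/ω_in = 1×21/51 = 7/17, sense flips to +
mesh 3 [71T→81T]: |ω|/ω_in = (7/17)×71/81 = 497/1377, sense flips to −
mesh 4 [24T→88T]: |ω|/ω_in = (497/1377)×24/88 = 497/5049, sense flips to +
mesh 5 [88T→44T]: |ω|/ω_in = (497/5049)×88/44 = 994/5049, sense flips to −
signed output speed (× input speed) = -994/5049

-994/5049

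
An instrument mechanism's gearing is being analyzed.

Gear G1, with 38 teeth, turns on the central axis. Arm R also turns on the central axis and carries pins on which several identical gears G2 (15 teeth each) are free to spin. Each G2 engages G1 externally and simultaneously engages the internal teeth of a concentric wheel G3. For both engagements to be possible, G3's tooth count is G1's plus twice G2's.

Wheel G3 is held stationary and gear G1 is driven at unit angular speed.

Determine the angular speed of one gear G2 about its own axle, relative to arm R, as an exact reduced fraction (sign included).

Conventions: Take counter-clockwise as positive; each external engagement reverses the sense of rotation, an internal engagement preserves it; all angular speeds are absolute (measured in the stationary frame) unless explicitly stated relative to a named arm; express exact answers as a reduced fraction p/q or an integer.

topology: planetary set — G1 38T / G2 15T / G3 68T, arm = carrier (Willis)
ring teeth: 38 + 2·15 = 68
38(ω_sun−ω_arm) = −68(ω_ring−ω_arm),  ω_ring = 0, ω_sun = 1
38(1−ω_arm) = −68(0−ω_arm)  ⇒  106·ω_arm = 38  ⇒  ω_arm = 19/53
sun–planet mesh: 38·(1−19/53) = −15·(ω_p−ω_arm)  ⇒  ω_p−ω_arm = -1292/795
exact speed ratio = -1292/795

-1292/795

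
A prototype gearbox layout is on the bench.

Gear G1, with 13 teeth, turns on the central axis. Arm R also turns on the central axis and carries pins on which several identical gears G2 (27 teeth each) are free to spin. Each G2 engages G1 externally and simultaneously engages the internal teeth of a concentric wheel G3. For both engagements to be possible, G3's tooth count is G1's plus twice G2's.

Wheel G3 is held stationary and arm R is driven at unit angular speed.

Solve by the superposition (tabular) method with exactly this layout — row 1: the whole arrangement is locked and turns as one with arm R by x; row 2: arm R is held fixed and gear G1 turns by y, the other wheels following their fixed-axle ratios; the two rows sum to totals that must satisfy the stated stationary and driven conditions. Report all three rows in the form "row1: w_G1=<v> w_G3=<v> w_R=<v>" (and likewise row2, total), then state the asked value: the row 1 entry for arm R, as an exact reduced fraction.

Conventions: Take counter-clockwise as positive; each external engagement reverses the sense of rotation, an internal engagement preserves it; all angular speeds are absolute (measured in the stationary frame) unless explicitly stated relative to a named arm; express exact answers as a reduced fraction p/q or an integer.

recognized (axles ride arm R): planetary set, 13/27/67 teeth
superposition row 1 [locked train]: every member turns x
row 2 — arm fixed, fixed-axis ratios: sun y, ring −(13/67)·y, arm 0
boundary: total ω_ring = x − (13/67)·y = 0 and total ω_arm = x = 1  ⇒  y = 67/13, x = 1
row 2 ring = −(13/67)·67/13 = -1
totals (row 1 + row 2): sun 1 + 67/13 = 80/13, ring 1 + (-1) = 0, arm 1 + 0 = 1
asked cell (row1, arm) = 1

row1: w_G1=1 w_G3=1 w_R=1
row2: w_G1=67/13 w_G3=-1 w_R=0
total: w_G1=80/13 w_G3=0 w_R=1
asked value: 1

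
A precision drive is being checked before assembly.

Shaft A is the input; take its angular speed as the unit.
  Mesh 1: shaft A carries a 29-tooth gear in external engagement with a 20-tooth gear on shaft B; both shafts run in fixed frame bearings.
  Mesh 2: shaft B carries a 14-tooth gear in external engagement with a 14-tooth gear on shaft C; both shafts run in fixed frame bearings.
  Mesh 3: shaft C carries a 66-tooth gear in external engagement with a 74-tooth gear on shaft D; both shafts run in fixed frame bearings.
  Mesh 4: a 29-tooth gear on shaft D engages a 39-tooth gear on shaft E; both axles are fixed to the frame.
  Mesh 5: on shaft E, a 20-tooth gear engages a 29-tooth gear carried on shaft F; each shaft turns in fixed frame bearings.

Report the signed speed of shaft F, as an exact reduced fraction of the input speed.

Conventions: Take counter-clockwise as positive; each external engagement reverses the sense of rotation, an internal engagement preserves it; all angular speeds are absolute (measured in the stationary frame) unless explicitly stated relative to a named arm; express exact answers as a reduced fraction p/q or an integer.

-319/481

5-mesh fixed-axis compound train (all bearings frame-fixed)
mesh 1 [29T→20T]: |ω|/ω_in = 1×29/20 = 29/20, sense flips to −
mesh 2 [14T→14T]: |ω|/ω_in = (29/20)×14/14 = 29/20, sense flips to +
mesh 3 [66T→74T]: |ω|/ω_in = (29/20)×66/74 = 957/740, sense flips to −
mesh 4 [29T→39T]: |ω|/ω_in = (957/740)×29/39 = 9251/9620, sense flips to +
mesh 5 [20T→29T]: |ω|/ω_in = (9251/9620)×20/29 = 319/481, sense flips to −
signed output speed (× input speed) = -319/481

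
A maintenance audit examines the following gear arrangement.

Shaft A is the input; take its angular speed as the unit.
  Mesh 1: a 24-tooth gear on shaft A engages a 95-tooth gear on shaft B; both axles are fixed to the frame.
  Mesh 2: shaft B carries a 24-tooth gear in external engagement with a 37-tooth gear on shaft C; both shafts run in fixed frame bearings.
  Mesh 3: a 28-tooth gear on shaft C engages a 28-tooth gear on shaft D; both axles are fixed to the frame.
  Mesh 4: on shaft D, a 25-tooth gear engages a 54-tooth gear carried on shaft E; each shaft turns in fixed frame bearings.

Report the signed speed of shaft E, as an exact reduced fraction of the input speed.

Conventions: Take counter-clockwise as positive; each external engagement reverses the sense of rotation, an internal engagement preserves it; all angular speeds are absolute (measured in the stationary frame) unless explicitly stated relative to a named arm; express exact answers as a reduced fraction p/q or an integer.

4-mesh fixed-axis compound train (all bearings frame-fixed)
mesh 1 [24T→95T]: |ω|/ω_in = 1×24/95 = 24/95, sense flips to −
mesh 2 [24T→37T]: |ω|/ω_in = (24/95)×24/37 = 576/3515, sense flips to +
mesh 3 [28T→28T]: |ω|/ω_in = (576/3515)×28/28 = 576/3515, sense flips to −
mesh 4 [25T→54T]: |ω|/ω_in = (576/3515)×25/54 = 160/2109, sense flips to +
signed output speed (× input speed) = 160/2109

160/2109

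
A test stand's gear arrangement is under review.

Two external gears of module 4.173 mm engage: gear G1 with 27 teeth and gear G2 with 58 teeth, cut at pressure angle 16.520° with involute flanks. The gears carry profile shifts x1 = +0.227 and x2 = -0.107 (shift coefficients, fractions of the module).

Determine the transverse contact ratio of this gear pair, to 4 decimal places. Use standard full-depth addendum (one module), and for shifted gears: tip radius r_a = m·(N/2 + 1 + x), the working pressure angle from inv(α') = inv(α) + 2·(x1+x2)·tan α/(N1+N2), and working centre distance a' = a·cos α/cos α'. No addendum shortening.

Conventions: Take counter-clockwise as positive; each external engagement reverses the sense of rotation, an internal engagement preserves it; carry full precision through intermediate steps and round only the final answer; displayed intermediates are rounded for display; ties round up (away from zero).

class = single-mesh tooth geometry [involute pair 27T × 58T, m = 4.173]
base radii: r_b1 = 54.010001, r_b2 = 116.021483
tip radii: r_a1 = 61.455771, r_a2 = 124.743489
inv(α') = inv(16.520°) + 2·(+0.227-0.107)·tan α/(27+58) = 0.00910228  ⇒  α' = 17.04741°
a' = a·cos α / cos α' = 177.3525·cos 16.520°/cos 17.04741° = 177.845570
action lengths: √(r_a1²−r_b1²) = 29.321180, √(r_a2²−r_b2²) = 45.825250
base pitch p_b = π·m·cos α = 12.568698
CR = (29.321180 + 45.825250 − 177.845570·sin 17.04741°)/12.568698 = 1.830636
contact ratio ≈ 1.8306

1.8306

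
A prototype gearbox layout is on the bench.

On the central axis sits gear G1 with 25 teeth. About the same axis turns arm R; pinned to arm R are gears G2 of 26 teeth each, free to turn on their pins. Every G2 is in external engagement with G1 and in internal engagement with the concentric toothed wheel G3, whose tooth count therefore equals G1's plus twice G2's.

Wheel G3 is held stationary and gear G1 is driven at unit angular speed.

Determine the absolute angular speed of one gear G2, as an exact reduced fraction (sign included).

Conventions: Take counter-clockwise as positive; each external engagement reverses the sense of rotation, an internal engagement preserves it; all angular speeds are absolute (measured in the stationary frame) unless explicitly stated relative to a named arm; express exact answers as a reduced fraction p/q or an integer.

-25/52

planetary set (25T centre, 26T on arm, 77T internal) — Willis relation
ring teeth: 25 + 2·26 = 77
25(ω_sun−ω_arm) = −77(ω_ring−ω_arm),  ω_ring = 0, ω_sun = 1
25(1−ω_arm) = −77(0−ω_arm)  ⇒  102·ω_arm = 25  ⇒  ω_arm = 25/102
sun–planet mesh: 25·(1−25/102) = −26·(ω_p−ω_arm)  ⇒  ω_p−ω_arm = -1925/2652
ω_p = 25/102 − 1925/2652 = -25/52
exact speed ratio = -25/52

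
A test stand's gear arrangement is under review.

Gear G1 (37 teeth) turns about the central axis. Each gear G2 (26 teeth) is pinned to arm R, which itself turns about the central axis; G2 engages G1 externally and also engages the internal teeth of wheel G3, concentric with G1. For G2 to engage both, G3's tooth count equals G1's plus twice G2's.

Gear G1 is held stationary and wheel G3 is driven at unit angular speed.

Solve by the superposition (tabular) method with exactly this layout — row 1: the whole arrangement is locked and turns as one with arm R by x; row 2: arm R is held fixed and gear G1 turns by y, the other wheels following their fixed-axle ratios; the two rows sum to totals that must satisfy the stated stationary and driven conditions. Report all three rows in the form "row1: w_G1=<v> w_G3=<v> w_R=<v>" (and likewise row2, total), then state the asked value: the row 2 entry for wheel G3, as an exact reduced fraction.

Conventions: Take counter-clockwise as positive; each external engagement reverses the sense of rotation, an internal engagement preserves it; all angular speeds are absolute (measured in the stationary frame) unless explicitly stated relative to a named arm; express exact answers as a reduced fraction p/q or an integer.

planetary set (37T centre, 26T on arm, 89T internal) — Willis relation
superposition row 1 [locked train]: every member turns x
row 2 — arm fixed, fixed-axis ratios: sun y, ring −(37/89)·y, arm 0
boundary: total ω_sun = x + y = 0 and total ω_ring = x − (37/89)·y = 1  ⇒  y = -89/126, x = 89/126
row 2 ring = −(37/89)·(-89/126) = 37/126
totals (row 1 + row 2): sun 89/126 + (-89/126) = 0, ring 89/126 + 37/126 = 1, arm 89/126 + 0 = 89/126
asked cell (row2, ring) = 37/126

row1: w_G1=89/126 w_G3=89/126 w_R=89/126
row2: w_G1=-89/126 w_G3=37/126 w_R=0
total: w_G1=0 w_G3=1 w_R=89/126
asked value: 37/126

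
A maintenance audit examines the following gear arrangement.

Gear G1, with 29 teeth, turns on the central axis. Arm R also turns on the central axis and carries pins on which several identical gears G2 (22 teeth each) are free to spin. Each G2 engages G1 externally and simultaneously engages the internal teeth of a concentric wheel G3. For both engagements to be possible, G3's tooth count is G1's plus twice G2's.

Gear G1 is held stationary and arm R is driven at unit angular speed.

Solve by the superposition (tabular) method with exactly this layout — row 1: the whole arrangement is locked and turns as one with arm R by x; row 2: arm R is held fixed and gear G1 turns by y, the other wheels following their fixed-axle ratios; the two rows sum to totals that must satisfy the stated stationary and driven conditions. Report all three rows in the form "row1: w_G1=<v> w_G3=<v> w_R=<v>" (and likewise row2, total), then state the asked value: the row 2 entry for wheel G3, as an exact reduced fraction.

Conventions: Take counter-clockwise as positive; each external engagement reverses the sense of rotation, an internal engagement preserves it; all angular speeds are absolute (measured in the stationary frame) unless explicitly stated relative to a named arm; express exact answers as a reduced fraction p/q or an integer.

recognized (axles ride arm R): planetary set, 29/22/73 teeth
row 1: whole set turns with the arm by x
row 2 — arm fixed, fixed-axis ratios: sun y, ring −(29/73)·y, arm 0
boundary: total ω_sun = x + y = 0 and total ω_arm = x = 1  ⇒  y = -1, x = 1
row 2 ring = −(29/73)·(-1) = 29/73
totals (row 1 + row 2): sun 1 + (-1) = 0, ring 1 + 29/73 = 102/73, arm 1 + 0 = 1
asked cell (row2, ring) = 29/73

row1: w_G1=1 w_G3=1 w_R=1
row2: w_G1=-1 w_G3=29/73 w_R=0
total: w_G1=0 w_G3=102/73 w_R=1
asked value: 29/73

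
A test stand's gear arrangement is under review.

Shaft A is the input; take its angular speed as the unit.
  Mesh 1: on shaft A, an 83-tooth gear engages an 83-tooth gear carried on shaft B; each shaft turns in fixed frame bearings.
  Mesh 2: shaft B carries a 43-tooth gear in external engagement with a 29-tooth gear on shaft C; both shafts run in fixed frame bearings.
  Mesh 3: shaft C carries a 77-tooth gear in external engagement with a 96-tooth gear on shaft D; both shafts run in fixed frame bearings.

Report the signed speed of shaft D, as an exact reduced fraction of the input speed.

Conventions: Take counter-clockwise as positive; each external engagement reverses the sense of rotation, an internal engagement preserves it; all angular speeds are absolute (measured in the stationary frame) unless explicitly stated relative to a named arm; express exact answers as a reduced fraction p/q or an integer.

-3311/2784

3-mesh fixed-axis compound train (all bearings frame-fixed)
mesh 1 [83T→83T]: |ω|/ω_in = 1×83/83 = 1, sense flips to −
mesh 2 [43T→29T]: |ω|/ω_in = 1×43/29 = 43/29, sense flips to +
mesh 3 [77T→96T]: |ω|/ω_in = (43/29)×77/96 = 3311/2784, sense flips to −
signed output speed (× input speed) = -3311/2784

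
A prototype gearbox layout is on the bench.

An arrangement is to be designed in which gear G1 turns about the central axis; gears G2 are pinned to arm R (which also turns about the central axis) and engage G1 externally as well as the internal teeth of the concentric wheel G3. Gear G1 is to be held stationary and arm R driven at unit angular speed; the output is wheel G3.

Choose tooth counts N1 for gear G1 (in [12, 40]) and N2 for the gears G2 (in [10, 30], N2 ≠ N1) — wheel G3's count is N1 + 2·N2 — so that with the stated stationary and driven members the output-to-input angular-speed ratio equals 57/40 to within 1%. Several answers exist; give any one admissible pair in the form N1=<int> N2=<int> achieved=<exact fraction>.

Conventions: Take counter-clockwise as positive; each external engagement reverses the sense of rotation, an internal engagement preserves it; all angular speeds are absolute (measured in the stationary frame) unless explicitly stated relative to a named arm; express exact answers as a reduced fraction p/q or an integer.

N1=34 N2=23 achieved=57/40

class = planetary set [ratio 57/40 wanted; Willis about the carrier]
Willis with ω_sun = 0: ω_ring/ω_arm = (N1+N3)/N3; set equal to 57/40  ⇒  N3/N1 = 1/(57/40 − 1) = 40/17
N3 = N1 + 2·N2  ⇒  N2/N1 = (N3/N1 − 1)/2 = (40/17 − 1)/2 = 23/34
smallest multiple with N1 ≥ 12 and N2 ≥ 10: k = 1  ⇒  N1 = 1·34 = 34, N2 = 1·23 = 23 (N1 ≤ 40, N2 ≤ 30, N2 ≠ N1 ✓), N3 = 34 + 2·23 = 80
check: (N1+N3)/N3 with N1 = 34, N3 = 80 gives 57/40; |achieved − target| = 0 ≤ 57/4000 ✓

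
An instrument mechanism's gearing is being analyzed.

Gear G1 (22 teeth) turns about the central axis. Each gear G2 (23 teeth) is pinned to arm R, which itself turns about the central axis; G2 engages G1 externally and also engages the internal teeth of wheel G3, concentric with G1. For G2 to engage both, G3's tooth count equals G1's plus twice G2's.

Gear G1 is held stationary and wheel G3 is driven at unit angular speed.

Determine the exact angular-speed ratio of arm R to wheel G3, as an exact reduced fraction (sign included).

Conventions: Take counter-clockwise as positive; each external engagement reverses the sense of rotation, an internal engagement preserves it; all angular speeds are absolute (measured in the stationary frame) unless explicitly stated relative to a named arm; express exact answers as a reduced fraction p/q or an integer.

planetary set (22T centre, 23T on arm, 68T internal) — Willis relation
ring teeth: 22 + 2·23 = 68
22(ω_sun−ω_arm) = −68(ω_ring−ω_arm),  ω_sun = 0, ω_ring = 1
22(0−ω_arm) = −68(1−ω_arm)  ⇒  90·ω_arm = 68  ⇒  ω_arm = 34/45
ω_out/ω_in = 34/45

34/45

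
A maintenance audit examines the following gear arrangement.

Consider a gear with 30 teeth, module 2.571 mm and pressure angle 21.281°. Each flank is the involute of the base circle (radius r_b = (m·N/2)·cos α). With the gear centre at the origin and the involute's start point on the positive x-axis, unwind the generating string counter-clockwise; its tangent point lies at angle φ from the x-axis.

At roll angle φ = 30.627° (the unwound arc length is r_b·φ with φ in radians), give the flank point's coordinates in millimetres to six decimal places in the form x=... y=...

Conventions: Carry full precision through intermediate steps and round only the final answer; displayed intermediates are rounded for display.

topology: single-mesh involute geometry — m = 2.571, N = 30
pitch radius r_p = m·N/2 = 2.571·30/2 = 38.565000
base radius r_b = r_p·cos α = 38.565000·cos 21.281° = 35.935316
roll angle φ = 30.627° = 0.53454199 rad
x = r_b·(cos φ + φ·sin φ) = 40.708347
y = r_b·(sin φ − φ·cos φ) = 1.777810

x=40.708347 y=1.777810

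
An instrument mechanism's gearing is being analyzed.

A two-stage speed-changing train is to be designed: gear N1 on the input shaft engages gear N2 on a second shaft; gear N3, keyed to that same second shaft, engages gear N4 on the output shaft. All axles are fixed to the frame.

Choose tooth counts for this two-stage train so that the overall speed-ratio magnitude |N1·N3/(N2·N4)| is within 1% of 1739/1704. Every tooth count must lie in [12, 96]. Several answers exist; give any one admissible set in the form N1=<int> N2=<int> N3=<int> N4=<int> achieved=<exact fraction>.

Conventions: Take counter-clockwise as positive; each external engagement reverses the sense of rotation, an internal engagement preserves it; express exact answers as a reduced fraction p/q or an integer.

class = fixed-axis compound train [2-stage, 1739/1704 wanted]
target = 1739/1704 in lowest terms: an exact hit needs N1·N3 = k·1739 and N2·N4 = k·1704 for one integer k, every count in [12, 96]; additionally prefer no 1:1 stage (N1 ≠ N2, N3 ≠ N4)
k = 1: N1·N3 = 1739 = 37·47, N2·N4 = 1704 = 24·71
achieved = 37·47/(24·71) = 1739/1704; |achieved − target| = 0 ≤ 1739/170400 ✓

N1=37 N2=24 N3=47 N4=71 achieved=1739/1704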